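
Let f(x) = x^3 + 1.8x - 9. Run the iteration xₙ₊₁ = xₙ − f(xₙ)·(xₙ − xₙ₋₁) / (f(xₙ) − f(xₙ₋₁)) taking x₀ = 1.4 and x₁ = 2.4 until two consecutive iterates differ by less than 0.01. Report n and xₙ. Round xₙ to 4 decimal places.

f(1.4) = -3.736000, f(2.4) = 9.144000
x₂ = 2.400000 − 9.144000·(1.000000)/(12.880000) = 1.690062;  |Δ| = 0.709938
f(1.690062) = -1.130547
x₃ = 1.690062 − (-1.130547)·(-0.709938)/(-10.274547) = 1.768179;  |Δ| = 0.078117
f(1.768179) = -0.289140
x₄ = 1.768179 − (-0.289140)·(0.078117)/(0.841407) = 1.795023;  |Δ| = 0.026844
f(1.795023) = 0.014801
x₅ = 1.795023 − 0.014801·(0.026844)/(0.303941) = 1.793716;  |Δ| = 0.001307
|x₅ − x₄| = 0.001307 < 0.01

n = 5, xₙ = 1.7937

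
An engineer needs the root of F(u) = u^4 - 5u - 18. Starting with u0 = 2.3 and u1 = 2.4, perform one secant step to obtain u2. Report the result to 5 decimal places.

2.33230

F(2.3) = -1.5159000, F(2.4) = 3.1776000
u2 = 2.4000000 − 3.1776000·(2.4000000 − 2.3000000) / (3.1776000 − (-1.5159000)) = 2.4000000 − (0.3177600)/(4.6935000) = 2.3322979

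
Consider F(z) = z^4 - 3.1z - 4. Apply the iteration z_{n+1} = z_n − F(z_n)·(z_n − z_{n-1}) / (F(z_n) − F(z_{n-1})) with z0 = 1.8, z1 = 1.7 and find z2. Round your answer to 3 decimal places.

F(1.8) = 0.91760, F(1.7) = -0.91790
z2 = 1.70000 − (-0.91790)·(1.70000 − 1.80000) / (-0.91790 − 0.91760) = 1.70000 − (0.09179)/(-1.83550) = 1.75001

1.750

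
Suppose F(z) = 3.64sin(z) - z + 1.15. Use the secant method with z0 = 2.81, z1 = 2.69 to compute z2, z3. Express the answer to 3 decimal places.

2.701, 2.701

F(2.81) = -0.47500, F(2.69) = 0.04849
z2 = 2.69000 − 0.04849·(2.69000 − 2.81000) / (0.04849 − (-0.47500)) = 2.69000 − (-0.00582)/(0.52349) = 2.70112
F(2.70112) = 0.00087
z3 = 2.70112 − 0.00087·(2.70112 − 2.69000) / (0.00087 − 0.04849) = 2.70112 − (0.00001)/(-0.04762) = 2.70132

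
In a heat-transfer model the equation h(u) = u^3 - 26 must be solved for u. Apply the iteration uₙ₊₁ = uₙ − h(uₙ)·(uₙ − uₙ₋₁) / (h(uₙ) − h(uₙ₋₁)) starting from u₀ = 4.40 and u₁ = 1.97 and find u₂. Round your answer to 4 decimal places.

h(4.40) = 59.184000, h(1.97) = -18.354627
u₂ = 1.970000 − (-18.354627)·(1.970000 − 4.400000) / (-18.354627 − 59.184000) = 1.970000 − (44.601744)/(-77.538627) = 2.545220

2.5452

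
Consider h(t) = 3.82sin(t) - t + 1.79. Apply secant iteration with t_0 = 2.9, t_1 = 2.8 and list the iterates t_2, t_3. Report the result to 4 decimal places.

2.8579, 2.8582

h(2.9) = -0.196068, h(2.8) = 0.269655
t_2 = 2.800000 − 0.269655·(2.800000 − 2.900000) / (0.269655 − (-0.196068)) = 2.800000 − (-0.026965)/(0.465722) = 2.857900
h(2.857900) = 0.001326
t_3 = 2.857900 − 0.001326·(2.857900 − 2.800000) / (0.001326 − 0.269655) = 2.857900 − (0.000077)/(-0.268328) = 2.858187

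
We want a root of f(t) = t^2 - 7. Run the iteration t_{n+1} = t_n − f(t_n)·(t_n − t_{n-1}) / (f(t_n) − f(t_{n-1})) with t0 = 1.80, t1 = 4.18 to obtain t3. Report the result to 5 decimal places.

f(1.80) = -3.7600000, f(4.18) = 10.4724000
t2 = 4.1800000 − 10.4724000·(4.1800000 − 1.8000000) / (10.4724000 − (-3.7600000)) = 4.1800000 − (24.9243120)/(14.2324000) = 2.4287625
f(2.4287625) = -1.1011125
t3 = 2.4287625 − (-1.1011125)·(2.4287625 − 4.1800000) / (-1.1011125 − 10.4724000) = 2.4287625 − (1.9283095)/(-11.5735125) = 2.5953766

2.59538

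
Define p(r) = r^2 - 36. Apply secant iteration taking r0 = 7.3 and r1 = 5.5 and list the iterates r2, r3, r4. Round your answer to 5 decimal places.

5.94922, 6.00222, 5.99999

p(7.3) = 17.2900000, p(5.5) = -5.7500000
r2 = 5.5000000 − (-5.7500000)·(5.5000000 − 7.3000000) / (-5.7500000 − 17.2900000) = 5.5000000 − (10.3500000)/(-23.0400000) = 5.9492188
p(5.9492188) = -0.6067963
r3 = 5.9492188 − (-0.6067963)·(5.9492188 − 5.5000000) / (-0.6067963 − (-5.7500000)) = 5.9492188 − (-0.2725843)/(5.1432037) = 6.0022177
p(6.0022177) = 0.0266170
r4 = 6.0022177 − 0.0266170·(6.0022177 − 5.9492188) / (0.0266170 − (-0.6067963)) = 6.0022177 − (0.0014107)/(0.6334133) = 5.9999906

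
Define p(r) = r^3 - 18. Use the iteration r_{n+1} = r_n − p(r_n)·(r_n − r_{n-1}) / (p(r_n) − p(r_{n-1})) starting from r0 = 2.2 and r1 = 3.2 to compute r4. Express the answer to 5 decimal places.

p(2.2) = -7.3520000, p(3.2) = 14.7680000
r2 = 3.2000000 − 14.7680000·(3.2000000 − 2.2000000) / (14.7680000 − (-7.3520000)) = 3.2000000 − (14.7680000)/(22.1200000) = 2.5323689
p(2.5323689) = -1.7601912
r3 = 2.5323689 − (-1.7601912)·(2.5323689 − 3.2000000) / (-1.7601912 − 14.7680000) = 2.5323689 − (1.1751584)/(-16.5281912) = 2.6034691
p(2.6034691) = -0.3535520
r4 = 2.6034691 − (-0.3535520)·(2.6034691 − 2.5323689) / (-0.3535520 − (-1.7601912)) = 2.6034691 − (-0.0251376)/(1.4066392) = 2.6213398

2.62134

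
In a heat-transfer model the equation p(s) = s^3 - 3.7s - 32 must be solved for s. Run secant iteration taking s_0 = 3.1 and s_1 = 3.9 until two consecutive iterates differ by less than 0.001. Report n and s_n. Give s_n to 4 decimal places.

p(3.1) = -13.679000, p(3.9) = 12.889000
s_2 = 3.900000 − 12.889000·(0.800000)/(26.568000) = 3.511894;  |Δ| = 0.388106
p(3.511894) = -1.680416
s_3 = 3.511894 − (-1.680416)·(-0.388106)/(-14.569416) = 3.556658;  |Δ| = 0.044764
p(3.556658) = -0.168578
s_4 = 3.556658 − (-0.168578)·(0.044764)/(1.511838) = 3.561649;  |Δ| = 0.004991
p(3.561649) = 0.002640
s_5 = 3.561649 − 0.002640·(0.004991)/(0.171218) = 3.561572;  |Δ| = 0.000077
|s_5 − s_4| = 0.000077 < 0.001

n = 5, s_n = 3.5616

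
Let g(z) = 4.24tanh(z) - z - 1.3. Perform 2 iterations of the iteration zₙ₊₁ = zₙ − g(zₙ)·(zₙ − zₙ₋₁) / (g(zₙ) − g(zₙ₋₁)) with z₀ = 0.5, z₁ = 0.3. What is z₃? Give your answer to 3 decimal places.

g(0.5) = 0.15938, g(0.3) = -0.36483
z₂ = 0.30000 − (-0.36483)·(0.30000 − 0.50000) / (-0.36483 − 0.15938) = 0.30000 − (0.07297)/(-0.52421) = 0.43919
g(0.43919) = 0.01182
z₃ = 0.43919 − 0.01182·(0.43919 − 0.30000) / (0.01182 − (-0.36483)) = 0.43919 − (0.00165)/(0.37666) = 0.43482

0.435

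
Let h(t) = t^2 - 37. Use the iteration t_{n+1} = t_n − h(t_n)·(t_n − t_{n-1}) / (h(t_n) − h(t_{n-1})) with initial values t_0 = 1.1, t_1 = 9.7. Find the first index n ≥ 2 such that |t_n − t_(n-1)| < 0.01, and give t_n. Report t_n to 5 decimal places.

n = 6, t_n = 6.08275

h(1.1) = -35.7900000, h(9.7) = 57.0900000
t_2 = 9.7000000 − 57.0900000·(8.6000000)/(92.8800000) = 4.4138889;  |Δ| = 5.2861111
h(4.4138889) = -17.5175849
t_3 = 4.4138889 − (-17.5175849)·(-5.2861111)/(-74.6075849) = 5.6550482;  |Δ| = 1.2411593
h(5.6550482) = -5.0204296
t_4 = 5.6550482 − (-5.0204296)·(1.2411593)/(12.4971552) = 6.1536539;  |Δ| = 0.4986057
h(6.1536539) = 0.8674568
t_5 = 6.1536539 − 0.8674568·(0.4986057)/(5.8878864) = 6.0801948;  |Δ| = 0.0734591
h(6.0801948) = -0.0312309
t_6 = 6.0801948 − (-0.0312309)·(-0.0734591)/(-0.8986877) = 6.0827477;  |Δ| = 0.0025528
|t_6 − t_5| = 0.0025528 < 0.01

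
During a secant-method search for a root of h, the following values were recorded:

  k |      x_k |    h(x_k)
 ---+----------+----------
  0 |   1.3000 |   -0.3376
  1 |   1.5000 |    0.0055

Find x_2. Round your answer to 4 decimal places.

1.4968

x_2 = 1.5000 − 0.0055·(1.5000 − 1.3000) / (0.0055 − (-0.3376))
   = 1.5000 − (0.001100)/(0.343100) = 1.496794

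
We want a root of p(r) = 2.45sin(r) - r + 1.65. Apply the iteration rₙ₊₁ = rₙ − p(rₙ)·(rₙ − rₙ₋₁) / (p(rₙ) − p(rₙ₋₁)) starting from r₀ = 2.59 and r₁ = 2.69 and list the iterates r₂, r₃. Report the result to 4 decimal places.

p(2.59) = 0.343909, p(2.69) = 0.029178
r₂ = 2.690000 − 0.029178·(2.690000 − 2.590000) / (0.029178 − 0.343909) = 2.690000 − (0.002918)/(-0.314731) = 2.699271
p(2.699271) = -0.000575
r₃ = 2.699271 − (-0.000575)·(2.699271 − 2.690000) / (-0.000575 − 0.029178) = 2.699271 − (-0.000005)/(-0.029753) = 2.699092

2.6993, 2.6991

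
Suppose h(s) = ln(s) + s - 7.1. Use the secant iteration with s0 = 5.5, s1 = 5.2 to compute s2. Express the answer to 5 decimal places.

h(5.5) = 0.1047481, h(5.2) = -0.2513414
s2 = 5.2000000 − (-0.2513414)·(5.2000000 − 5.5000000) / (-0.2513414 − 0.1047481) = 5.2000000 − (0.0754024)/(-0.3560895) = 5.4117513

5.41175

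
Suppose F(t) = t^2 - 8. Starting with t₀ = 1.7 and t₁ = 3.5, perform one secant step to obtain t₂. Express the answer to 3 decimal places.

2.683

F(1.7) = -5.11000, F(3.5) = 4.25000
t₂ = 3.50000 − 4.25000·(3.50000 − 1.70000) / (4.25000 − (-5.11000)) = 3.50000 − (7.65000)/(9.36000) = 2.68269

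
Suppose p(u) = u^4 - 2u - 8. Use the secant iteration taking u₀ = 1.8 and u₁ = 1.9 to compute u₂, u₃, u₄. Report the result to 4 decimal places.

p(1.8) = -1.102400, p(1.9) = 1.232100
u₂ = 1.900000 − 1.232100·(1.900000 − 1.800000) / (1.232100 − (-1.102400)) = 1.900000 − (0.123210)/(2.334500) = 1.847222
p(1.847222) = -0.051134
u₃ = 1.847222 − (-0.051134)·(1.847222 − 1.900000) / (-0.051134 − 1.232100) = 1.847222 − (0.002699)/(-1.283234) = 1.849325
p(1.849325) = -0.002225
u₄ = 1.849325 − (-0.002225)·(1.849325 − 1.847222) / (-0.002225 − (-0.051134)) = 1.849325 − (-0.000005)/(0.048909) = 1.849421

1.8472, 1.8493, 1.8494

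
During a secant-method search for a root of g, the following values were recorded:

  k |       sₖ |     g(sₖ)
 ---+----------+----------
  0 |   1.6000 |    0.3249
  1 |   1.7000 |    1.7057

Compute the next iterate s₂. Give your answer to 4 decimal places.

1.5765

s₂ = 1.7000 − 1.7057·(1.7000 − 1.6000) / (1.7057 − 0.3249)
   = 1.7000 − (0.170570)/(1.380800) = 1.576470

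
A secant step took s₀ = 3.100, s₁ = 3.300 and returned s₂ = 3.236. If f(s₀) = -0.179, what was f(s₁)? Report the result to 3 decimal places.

0.084

The secant line through (3.100, -0.179) and (3.300, f(s₁)) crosses zero at s₂ = 3.236.
So (3.100, -0.179), (3.300, f(s₁)), (3.236, 0) are collinear:
f(s₁) = -0.179 · (3.300 − 3.236) / (3.100 − 3.236) = -0.179 · (0.06400)/(-0.13600) = 0.08424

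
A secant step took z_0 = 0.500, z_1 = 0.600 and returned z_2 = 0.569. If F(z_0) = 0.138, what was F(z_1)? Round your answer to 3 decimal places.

The secant line through (0.500, 0.138) and (0.600, F(z_1)) crosses zero at z_2 = 0.569.
So (0.500, 0.138), (0.600, F(z_1)), (0.569, 0) are collinear:
F(z_1) = 0.138 · (0.600 − 0.569) / (0.500 − 0.569) = 0.138 · (0.03100)/(-0.06900) = -0.06200

-0.062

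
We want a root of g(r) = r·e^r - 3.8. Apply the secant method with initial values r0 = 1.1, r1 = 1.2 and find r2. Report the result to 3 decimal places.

1.173

g(1.1) = -0.49542, g(1.2) = 0.18414
r2 = 1.20000 − 0.18414·(1.20000 − 1.10000) / (0.18414 − (-0.49542)) = 1.20000 − (0.01841)/(0.67956) = 1.17290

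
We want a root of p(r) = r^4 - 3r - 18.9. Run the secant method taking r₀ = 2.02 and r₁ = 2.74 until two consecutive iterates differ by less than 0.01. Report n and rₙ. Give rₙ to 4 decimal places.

p(2.02) = -8.310336, p(2.74) = 29.244058
r₂ = 2.740000 − 29.244058·(0.720000)/(37.554394) = 2.179327;  |Δ| = 0.560673
p(2.179327) = -2.880539
r₃ = 2.179327 − (-2.880539)·(-0.560673)/(-32.124597) = 2.229602;  |Δ| = 0.050274
p(2.229602) = -0.876739
r₄ = 2.229602 − (-0.876739)·(0.050274)/(2.003800) = 2.251598;  |Δ| = 0.021997
p(2.251598) = 0.047019
r₅ = 2.251598 − 0.047019·(0.021997)/(0.923758) = 2.250479;  |Δ| = 0.001120
|r₅ − r₄| = 0.001120 < 0.01

n = 5, rₙ = 2.2505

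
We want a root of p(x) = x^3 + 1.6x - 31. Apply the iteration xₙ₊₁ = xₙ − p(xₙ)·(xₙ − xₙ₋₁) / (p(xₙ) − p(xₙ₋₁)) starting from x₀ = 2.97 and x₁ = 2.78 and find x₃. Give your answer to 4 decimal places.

p(2.97) = -0.049927, p(2.78) = -5.067048
x₂ = 2.780000 − (-5.067048)·(2.780000 − 2.970000) / (-5.067048 − (-0.049927)) = 2.780000 − (0.962739)/(-5.017121) = 2.971891
p(2.971891) = 0.003164
x₃ = 2.971891 − 0.003164·(2.971891 − 2.780000) / (0.003164 − (-5.067048)) = 2.971891 − (0.000607)/(5.070212) = 2.971771

2.9718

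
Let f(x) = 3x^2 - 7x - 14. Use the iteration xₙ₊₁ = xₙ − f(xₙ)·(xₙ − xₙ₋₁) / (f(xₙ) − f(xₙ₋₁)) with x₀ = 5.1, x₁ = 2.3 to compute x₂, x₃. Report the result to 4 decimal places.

f(5.1) = 28.330000, f(2.3) = -14.230000
x₂ = 2.300000 − (-14.230000)·(2.300000 − 5.100000) / (-14.230000 − 28.330000) = 2.300000 − (39.844000)/(-42.560000) = 3.236184
f(3.236184) = -5.234625
x₃ = 3.236184 − (-5.234625)·(3.236184 − 2.300000) / (-5.234625 − (-14.230000)) = 3.236184 − (-4.900573)/(8.995375) = 3.780972

3.2362, 3.7810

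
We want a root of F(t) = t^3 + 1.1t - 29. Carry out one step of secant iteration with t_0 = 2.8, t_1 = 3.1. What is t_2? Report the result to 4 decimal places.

2.9457

F(2.8) = -3.968000, F(3.1) = 4.201000
t_2 = 3.100000 − 4.201000·(3.100000 − 2.800000) / (4.201000 − (-3.968000)) = 3.100000 − (1.260300)/(8.169000) = 2.945722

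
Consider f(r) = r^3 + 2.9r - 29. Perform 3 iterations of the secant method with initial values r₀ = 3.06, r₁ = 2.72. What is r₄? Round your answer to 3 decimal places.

f(3.06) = 8.52662, f(2.72) = -0.98835
r₂ = 2.72000 − (-0.98835)·(2.72000 − 3.06000) / (-0.98835 − 8.52662) = 2.72000 − (0.33604)/(-9.51497) = 2.75532
f(2.75532) = -0.09184
r₃ = 2.75532 − (-0.09184)·(2.75532 − 2.72000) / (-0.09184 − (-0.98835)) = 2.75532 − (-0.00324)/(0.89651) = 2.75894
f(2.75894) = 0.00116
r₄ = 2.75894 − 0.00116·(2.75894 − 2.75532) / (0.00116 − (-0.09184)) = 2.75894 − (0.00000)/(0.09300) = 2.75889

2.759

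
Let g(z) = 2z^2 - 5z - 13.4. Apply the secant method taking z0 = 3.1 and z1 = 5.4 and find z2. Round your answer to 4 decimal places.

3.9067

g(3.1) = -9.680000, g(5.4) = 17.920000
z2 = 5.400000 − 17.920000·(5.400000 − 3.100000) / (17.920000 − (-9.680000)) = 5.400000 − (41.216000)/(27.600000) = 3.906667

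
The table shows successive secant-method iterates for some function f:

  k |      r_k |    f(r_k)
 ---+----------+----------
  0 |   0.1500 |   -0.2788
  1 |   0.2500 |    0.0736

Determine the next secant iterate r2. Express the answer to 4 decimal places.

r2 = 0.2500 − 0.0736·(0.2500 − 0.1500) / (0.0736 − (-0.2788))
   = 0.2500 − (0.007360)/(0.352400) = 0.229115

0.2291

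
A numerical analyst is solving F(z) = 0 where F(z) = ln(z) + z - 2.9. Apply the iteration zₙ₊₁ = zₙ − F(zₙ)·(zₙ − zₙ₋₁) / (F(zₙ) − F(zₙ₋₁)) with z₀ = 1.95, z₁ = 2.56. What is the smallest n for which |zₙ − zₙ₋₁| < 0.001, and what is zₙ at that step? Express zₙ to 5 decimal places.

F(1.95) = -0.2821706, F(2.56) = 0.6000073
z₂ = 2.5600000 − 0.6000073·(0.6100000)/(0.8821779) = 2.1451127;  |Δ| = 0.4148873
F(2.1451127) = 0.0083047
z₃ = 2.1451127 − 0.0083047·(-0.4148873)/(-0.5917025) = 2.1392896;  |Δ| = 0.0058231
F(2.1392896) = -0.0002366
z₄ = 2.1392896 − (-0.0002366)·(-0.0058231)/(-0.0085414) = 2.1394509;  |Δ| = 0.0001613
|z₄ − z₃| = 0.0001613 < 0.001

n = 4, zₙ = 2.13945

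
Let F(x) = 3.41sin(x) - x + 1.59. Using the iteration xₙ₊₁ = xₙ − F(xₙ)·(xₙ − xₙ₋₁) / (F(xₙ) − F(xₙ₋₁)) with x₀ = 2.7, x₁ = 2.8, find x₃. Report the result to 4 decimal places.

2.7839

F(2.7) = 0.347365, F(2.8) = -0.067690
x₂ = 2.800000 − (-0.067690)·(2.800000 − 2.700000) / (-0.067690 − 0.347365) = 2.800000 − (-0.006769)/(-0.415056) = 2.783691
F(2.783691) = 0.000864
x₃ = 2.783691 − 0.000864·(2.783691 − 2.800000) / (0.000864 − (-0.067690)) = 2.783691 − (-0.000014)/(0.068554) = 2.783897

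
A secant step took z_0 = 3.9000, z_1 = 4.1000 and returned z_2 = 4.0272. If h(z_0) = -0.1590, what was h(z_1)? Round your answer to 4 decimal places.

The secant line through (3.9000, -0.1590) and (4.1000, h(z_1)) crosses zero at z_2 = 4.0272.
So (3.9000, -0.1590), (4.1000, h(z_1)), (4.0272, 0) are collinear:
h(z_1) = -0.1590 · (4.1000 − 4.0272) / (3.9000 − 4.0272) = -0.1590 · (0.072800)/(-0.127200) = 0.091000

0.0910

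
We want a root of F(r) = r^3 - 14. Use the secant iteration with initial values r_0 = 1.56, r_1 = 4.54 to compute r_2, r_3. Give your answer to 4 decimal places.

1.8987, 2.1166

F(1.56) = -10.203584, F(4.54) = 79.576664
r_2 = 4.540000 − 79.576664·(4.540000 − 1.560000) / (79.576664 − (-10.203584)) = 4.540000 − (237.138459)/(89.780248) = 1.898679
F(1.898679) = -7.155297
r_3 = 1.898679 − (-7.155297)·(1.898679 − 4.540000) / (-7.155297 − 79.576664) = 1.898679 − (18.899437)/(-86.731961) = 2.116585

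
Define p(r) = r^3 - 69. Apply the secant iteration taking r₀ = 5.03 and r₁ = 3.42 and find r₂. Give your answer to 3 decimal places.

p(5.03) = 58.26353, p(3.42) = -28.99831
r₂ = 3.42000 − (-28.99831)·(3.42000 − 5.03000) / (-28.99831 − 58.26353) = 3.42000 − (46.68728)/(-87.26184) = 3.95503

3.955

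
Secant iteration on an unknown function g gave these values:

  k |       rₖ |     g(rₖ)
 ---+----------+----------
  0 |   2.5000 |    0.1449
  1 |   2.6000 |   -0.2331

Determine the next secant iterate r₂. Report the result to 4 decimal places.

2.5383

r₂ = 2.6000 − (-0.2331)·(2.6000 − 2.5000) / (-0.2331 − 0.1449)
   = 2.6000 − (-0.023310)/(-0.378000) = 2.538333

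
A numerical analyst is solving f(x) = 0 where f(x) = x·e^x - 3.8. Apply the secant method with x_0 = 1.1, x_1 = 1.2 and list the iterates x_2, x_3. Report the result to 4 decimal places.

f(1.1) = -0.495417, f(1.2) = 0.184140
x_2 = 1.200000 − 0.184140·(1.200000 − 1.100000) / (0.184140 − (-0.495417)) = 1.200000 − (0.018414)/(0.679558) = 1.172903
f(1.172903) = -0.009929
x_3 = 1.172903 − (-0.009929)·(1.172903 − 1.200000) / (-0.009929 − 0.184140) = 1.172903 − (0.000269)/(-0.194069) = 1.174289

1.1729, 1.1743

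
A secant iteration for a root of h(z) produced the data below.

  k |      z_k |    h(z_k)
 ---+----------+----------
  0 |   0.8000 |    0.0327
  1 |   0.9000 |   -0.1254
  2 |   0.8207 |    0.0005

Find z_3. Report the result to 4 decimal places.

z_3 = 0.8207 − 0.0005·(0.8207 − 0.9000) / (0.0005 − (-0.1254))
   = 0.8207 − (-0.000040)/(0.125900) = 0.821015

0.8210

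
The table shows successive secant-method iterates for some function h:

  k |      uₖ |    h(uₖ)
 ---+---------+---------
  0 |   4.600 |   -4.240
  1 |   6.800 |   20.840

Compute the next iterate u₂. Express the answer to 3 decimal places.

4.972

u₂ = 6.800 − 20.840·(6.800 − 4.600) / (20.840 − (-4.240))
   = 6.800 − (45.84800)/(25.08000) = 4.97193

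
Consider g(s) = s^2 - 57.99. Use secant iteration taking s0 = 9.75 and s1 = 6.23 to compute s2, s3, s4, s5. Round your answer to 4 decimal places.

7.4301, 7.6339, 7.6149, 7.6151

g(9.75) = 37.072500, g(6.23) = -19.177100
s2 = 6.230000 − (-19.177100)·(6.230000 − 9.750000) / (-19.177100 − 37.072500) = 6.230000 − (67.503392)/(-56.249600) = 7.430069
g(7.430069) = -2.784077
s3 = 7.430069 − (-2.784077)·(7.430069 − 6.230000) / (-2.784077 − (-19.177100)) = 7.430069 − (-3.341084)/(16.393023) = 7.633880
g(7.633880) = 0.286127
s4 = 7.633880 − 0.286127·(7.633880 − 7.430069) / (0.286127 − (-2.784077)) = 7.633880 − (0.058316)/(3.070204) = 7.614886
g(7.614886) = -0.003510
s5 = 7.614886 − (-0.003510)·(7.614886 − 7.633880) / (-0.003510 − 0.286127) = 7.614886 − (0.000067)/(-0.289637) = 7.615116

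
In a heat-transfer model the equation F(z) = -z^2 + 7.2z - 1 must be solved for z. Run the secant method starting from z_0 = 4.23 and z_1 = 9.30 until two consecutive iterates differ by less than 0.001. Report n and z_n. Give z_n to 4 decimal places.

n = 7, z_n = 7.0583

F(4.23) = 11.563100, F(9.30) = -20.530000
z_2 = 9.300000 − (-20.530000)·(5.070000)/(-32.093100) = 6.056714;  |Δ| = 3.243286
F(6.056714) = 5.924556
z_3 = 6.056714 − 5.924556·(-3.243286)/(26.454556) = 6.783055;  |Δ| = 0.726341
F(6.783055) = 1.828160
z_4 = 6.783055 − 1.828160·(0.726341)/(-4.096396) = 7.107210;  |Δ| = 0.324155
F(7.107210) = -0.340524
z_5 = 7.107210 − (-0.340524)·(0.324155)/(-2.168684) = 7.056312;  |Δ| = 0.050898
F(7.056312) = 0.013908
z_6 = 7.056312 − 0.013908·(-0.050898)/(0.354432) = 7.058309;  |Δ| = 0.001997
F(7.058309) = 0.000098
z_7 = 7.058309 − 0.000098·(0.001997)/(-0.013811) = 7.058323;  |Δ| = 0.000014
|z_7 − z_6| = 0.000014 < 0.001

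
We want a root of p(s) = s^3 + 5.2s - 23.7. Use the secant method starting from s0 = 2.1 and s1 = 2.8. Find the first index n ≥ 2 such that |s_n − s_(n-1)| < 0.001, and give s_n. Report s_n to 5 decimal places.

p(2.1) = -3.5190000, p(2.8) = 12.8120000
s2 = 2.8000000 − 12.8120000·(0.7000000)/(16.3310000) = 2.2508358;  |Δ| = 0.5491642
p(2.2508358) = -0.5923297
s3 = 2.2508358 − (-0.5923297)·(-0.5491642)/(-13.4043297) = 2.2751031;  |Δ| = 0.0242673
p(2.2751031) = -0.0933164
s4 = 2.2751031 − (-0.0933164)·(0.0242673)/(0.4990133) = 2.2796411;  |Δ| = 0.0045380
p(2.2796411) = 0.0008896
s5 = 2.2796411 − 0.0008896·(0.0045380)/(0.0942060) = 2.2795983;  |Δ| = 0.0000429
|s5 − s4| = 0.0000429 < 0.001

n = 5, s_n = 2.27960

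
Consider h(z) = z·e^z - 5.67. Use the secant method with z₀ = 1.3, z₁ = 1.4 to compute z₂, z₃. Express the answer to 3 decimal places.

h(1.3) = -0.89991, h(1.4) = 0.00728
z₂ = 1.40000 − 0.00728·(1.40000 − 1.30000) / (0.00728 − (-0.89991)) = 1.40000 − (0.00073)/(0.90719) = 1.39920
h(1.39920) = -0.00053
z₃ = 1.39920 − (-0.00053)·(1.39920 − 1.40000) / (-0.00053 − 0.00728) = 1.39920 − (0.00000)/(-0.00781) = 1.39925

1.399, 1.399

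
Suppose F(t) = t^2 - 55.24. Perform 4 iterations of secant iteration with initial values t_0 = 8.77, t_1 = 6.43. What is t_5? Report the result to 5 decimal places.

7.43236

F(8.77) = 21.6729000, F(6.43) = -13.8951000
t_2 = 6.4300000 − (-13.8951000)·(6.4300000 − 8.7700000) / (-13.8951000 − 21.6729000) = 6.4300000 − (32.5145340)/(-35.5680000) = 7.3441513
F(7.3441513) = -1.3034415
t_3 = 7.3441513 − (-1.3034415)·(7.3441513 − 6.4300000) / (-1.3034415 − (-13.8951000)) = 7.3441513 − (-1.1915427)/(12.5916585) = 7.4387808
F(7.4387808) = 0.0954605
t_4 = 7.4387808 − 0.0954605·(7.4387808 − 7.3441513) / (0.0954605 − (-1.3034415)) = 7.4387808 − (0.0090334)/(1.3989019) = 7.4323234
F(7.4323234) = -0.0005694
t_5 = 7.4323234 − (-0.0005694)·(7.4323234 − 7.4387808) / (-0.0005694 − 0.0954605) = 7.4323234 − (0.0000037)/(-0.0960298) = 7.4323617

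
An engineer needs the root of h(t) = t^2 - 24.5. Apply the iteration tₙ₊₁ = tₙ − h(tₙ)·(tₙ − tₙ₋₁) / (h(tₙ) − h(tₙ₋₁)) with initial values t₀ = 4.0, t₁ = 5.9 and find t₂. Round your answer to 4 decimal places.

4.8586

h(4.0) = -8.500000, h(5.9) = 10.310000
t₂ = 5.900000 − 10.310000·(5.900000 − 4.000000) / (10.310000 − (-8.500000)) = 5.900000 − (19.589000)/(18.810000) = 4.858586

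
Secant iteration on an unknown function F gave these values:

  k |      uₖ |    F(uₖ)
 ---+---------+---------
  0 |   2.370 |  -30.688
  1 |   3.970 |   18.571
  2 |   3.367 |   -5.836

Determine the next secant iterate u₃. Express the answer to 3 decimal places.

u₃ = 3.367 − (-5.836)·(3.367 − 3.970) / (-5.836 − 18.571)
   = 3.367 − (3.51911)/(-24.40700) = 3.51118

3.511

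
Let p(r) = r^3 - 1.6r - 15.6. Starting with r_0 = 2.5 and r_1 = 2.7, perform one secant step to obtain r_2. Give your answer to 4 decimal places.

2.7127

p(2.5) = -3.975000, p(2.7) = -0.237000
r_2 = 2.700000 − (-0.237000)·(2.700000 − 2.500000) / (-0.237000 − (-3.975000)) = 2.700000 − (-0.047400)/(3.738000) = 2.712681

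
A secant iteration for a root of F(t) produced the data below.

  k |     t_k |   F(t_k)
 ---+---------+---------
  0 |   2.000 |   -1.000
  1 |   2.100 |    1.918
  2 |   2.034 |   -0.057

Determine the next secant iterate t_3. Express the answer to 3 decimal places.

2.036

t_3 = 2.034 − (-0.057)·(2.034 − 2.100) / (-0.057 − 1.918)
   = 2.034 − (0.00376)/(-1.97500) = 2.03590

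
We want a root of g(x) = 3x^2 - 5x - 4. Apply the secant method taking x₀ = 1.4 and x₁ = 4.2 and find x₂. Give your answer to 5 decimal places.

g(1.4) = -5.1200000, g(4.2) = 27.9200000
x₂ = 4.2000000 − 27.9200000·(4.2000000 − 1.4000000) / (27.9200000 − (-5.1200000)) = 4.2000000 − (78.1760000)/(33.0400000) = 1.8338983

1.83390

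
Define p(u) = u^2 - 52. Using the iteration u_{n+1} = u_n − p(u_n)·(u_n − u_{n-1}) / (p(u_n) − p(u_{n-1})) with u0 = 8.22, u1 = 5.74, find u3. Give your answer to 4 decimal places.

7.2233

p(8.22) = 15.568400, p(5.74) = -19.052400
u2 = 5.740000 − (-19.052400)·(5.740000 − 8.220000) / (-19.052400 − 15.568400) = 5.740000 − (47.249952)/(-34.620800) = 7.104785
p(7.104785) = -1.522029
u3 = 7.104785 − (-1.522029)·(7.104785 − 5.740000) / (-1.522029 − (-19.052400)) = 7.104785 − (-2.077242)/(17.530371) = 7.223279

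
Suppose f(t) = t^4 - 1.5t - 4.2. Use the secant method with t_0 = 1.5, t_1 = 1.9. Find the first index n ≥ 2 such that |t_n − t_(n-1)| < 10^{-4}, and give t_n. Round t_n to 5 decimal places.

n = 6, t_n = 1.60311

f(1.5) = -1.3875000, f(1.9) = 5.9821000
t_2 = 1.9000000 − 5.9821000·(0.4000000)/(7.3696000) = 1.5753094;  |Δ| = 0.3246906
f(1.5753094) = -0.4046273
t_3 = 1.5753094 − (-0.4046273)·(-0.3246906)/(-6.3867273) = 1.5958800;  |Δ| = 0.0205706
f(1.5958800) = -0.1074624
t_4 = 1.5958800 − (-0.1074624)·(0.0205706)/(0.2971649) = 1.6033188;  |Δ| = 0.0074388
f(1.6033188) = 0.0031665
t_5 = 1.6033188 − 0.0031665·(0.0074388)/(0.1106289) = 1.6031059;  |Δ| = 0.0002129
f(1.6031059) = -0.0000237
t_6 = 1.6031059 − (-0.0000237)·(-0.0002129)/(-0.0031902) = 1.6031075;  |Δ| = 0.0000016
|t_6 − t_5| = 0.0000016 < 10^{-4}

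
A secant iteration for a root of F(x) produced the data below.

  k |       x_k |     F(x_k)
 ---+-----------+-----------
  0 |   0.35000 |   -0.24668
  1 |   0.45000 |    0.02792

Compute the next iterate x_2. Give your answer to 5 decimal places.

x_2 = 0.45000 − 0.02792·(0.45000 − 0.35000) / (0.02792 − (-0.24668))
   = 0.45000 − (0.0027920)/(0.2746000) = 0.4398325

0.43983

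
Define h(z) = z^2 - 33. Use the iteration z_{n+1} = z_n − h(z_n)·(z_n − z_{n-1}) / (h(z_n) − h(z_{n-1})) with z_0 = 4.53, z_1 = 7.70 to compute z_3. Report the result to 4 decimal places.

5.7159

h(4.53) = -12.479100, h(7.70) = 26.290000
z_2 = 7.700000 − 26.290000·(7.700000 − 4.530000) / (26.290000 − (-12.479100)) = 7.700000 − (83.339300)/(38.769100) = 5.550368
h(5.550368) = -2.193416
z_3 = 5.550368 − (-2.193416)·(5.550368 − 7.700000) / (-2.193416 − 26.290000) = 5.550368 − (4.715037)/(-28.483416) = 5.715904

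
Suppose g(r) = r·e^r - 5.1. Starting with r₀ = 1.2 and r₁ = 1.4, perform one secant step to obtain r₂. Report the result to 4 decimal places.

g(1.2) = -1.115860, g(1.4) = 0.577280
r₂ = 1.400000 − 0.577280·(1.400000 − 1.200000) / (0.577280 − (-1.115860)) = 1.400000 − (0.115456)/(1.693140) = 1.331810

1.3318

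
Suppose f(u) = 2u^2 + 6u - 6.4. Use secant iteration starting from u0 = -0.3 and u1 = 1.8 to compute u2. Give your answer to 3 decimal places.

f(-0.3) = -8.02000, f(1.8) = 10.88000
u2 = 1.80000 − 10.88000·(1.80000 − (-0.30000)) / (10.88000 − (-8.02000)) = 1.80000 − (22.84800)/(18.90000) = 0.59111

0.591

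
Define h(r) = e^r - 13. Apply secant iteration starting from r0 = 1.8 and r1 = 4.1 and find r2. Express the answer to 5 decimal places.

2.09445

h(1.8) = -6.9503525, h(4.1) = 47.3402876
r2 = 4.1000000 − 47.3402876·(4.1000000 − 1.8000000) / (47.3402876 − (-6.9503525)) = 4.1000000 − (108.8826615)/(54.2906401) = 2.0944487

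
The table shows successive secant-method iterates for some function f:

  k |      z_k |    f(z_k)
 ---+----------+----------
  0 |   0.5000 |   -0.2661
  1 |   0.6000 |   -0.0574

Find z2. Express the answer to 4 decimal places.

0.6275

z2 = 0.6000 − (-0.0574)·(0.6000 − 0.5000) / (-0.0574 − (-0.2661))
   = 0.6000 − (-0.005740)/(0.208700) = 0.627504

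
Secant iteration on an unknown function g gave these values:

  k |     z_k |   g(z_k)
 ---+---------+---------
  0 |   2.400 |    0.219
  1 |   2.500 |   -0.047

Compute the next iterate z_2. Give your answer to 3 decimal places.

2.482

z_2 = 2.500 − (-0.047)·(2.500 − 2.400) / (-0.047 − 0.219)
   = 2.500 − (-0.00470)/(-0.26600) = 2.48233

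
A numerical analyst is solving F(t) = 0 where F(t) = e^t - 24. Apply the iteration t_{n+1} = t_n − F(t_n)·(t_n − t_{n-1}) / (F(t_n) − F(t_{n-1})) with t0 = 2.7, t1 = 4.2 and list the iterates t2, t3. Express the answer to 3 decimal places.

2.964, 3.085

F(2.7) = -9.12027, F(4.2) = 42.68633
t2 = 4.20000 − 42.68633·(4.20000 − 2.70000) / (42.68633 − (-9.12027)) = 4.20000 − (64.02950)/(51.80660) = 2.96407
F(2.96407) = -4.62339
t3 = 2.96407 − (-4.62339)·(2.96407 − 4.20000) / (-4.62339 − 42.68633) = 2.96407 − (5.71420)/(-47.30972) = 3.08485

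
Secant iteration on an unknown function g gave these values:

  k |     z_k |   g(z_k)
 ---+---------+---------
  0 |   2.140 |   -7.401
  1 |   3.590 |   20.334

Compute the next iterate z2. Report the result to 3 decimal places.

z2 = 3.590 − 20.334·(3.590 − 2.140) / (20.334 − (-7.401))
   = 3.590 − (29.48430)/(27.73500) = 2.52693

2.527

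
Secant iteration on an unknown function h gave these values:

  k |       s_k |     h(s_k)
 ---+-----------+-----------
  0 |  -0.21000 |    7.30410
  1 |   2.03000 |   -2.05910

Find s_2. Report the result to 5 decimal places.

1.53739

s_2 = 2.03000 − (-2.05910)·(2.03000 − (-0.21000)) / (-2.05910 − 7.30410)
   = 2.03000 − (-4.6123840)/(-9.3632000) = 1.5373923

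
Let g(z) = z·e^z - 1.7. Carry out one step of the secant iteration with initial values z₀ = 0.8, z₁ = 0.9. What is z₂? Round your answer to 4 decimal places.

0.7814

g(0.8) = 0.080433, g(0.9) = 0.513643
z₂ = 0.900000 − 0.513643·(0.900000 − 0.800000) / (0.513643 − 0.080433) = 0.900000 − (0.051364)/(0.433210) = 0.781433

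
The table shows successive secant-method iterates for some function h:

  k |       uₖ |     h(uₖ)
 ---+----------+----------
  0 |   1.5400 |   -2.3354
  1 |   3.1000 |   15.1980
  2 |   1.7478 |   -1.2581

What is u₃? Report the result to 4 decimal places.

u₃ = 1.7478 − (-1.2581)·(1.7478 − 3.1000) / (-1.2581 − 15.1980)
   = 1.7478 − (1.701203)/(-16.456100) = 1.851178

1.8512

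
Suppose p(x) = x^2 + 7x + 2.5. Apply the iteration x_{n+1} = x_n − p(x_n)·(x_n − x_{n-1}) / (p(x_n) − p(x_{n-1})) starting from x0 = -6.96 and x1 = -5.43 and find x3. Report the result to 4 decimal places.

p(-6.96) = 2.221600, p(-5.43) = -6.025100
x2 = -5.430000 − (-6.025100)·(-5.430000 − (-6.960000)) / (-6.025100 − 2.221600) = -5.430000 − (-9.218403)/(-8.246700) = -6.547829
p(-6.547829) = -0.460736
x3 = -6.547829 − (-0.460736)·(-6.547829 − (-5.430000)) / (-0.460736 − (-6.025100)) = -6.547829 − (0.515025)/(5.564364) = -6.640387

-6.6404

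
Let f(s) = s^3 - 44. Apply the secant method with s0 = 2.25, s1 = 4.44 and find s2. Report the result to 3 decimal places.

3.188

f(2.25) = -32.60938, f(4.44) = 43.52838
s2 = 4.44000 − 43.52838·(4.44000 − 2.25000) / (43.52838 − (-32.60938)) = 4.44000 − (95.32716)/(76.13776) = 3.18796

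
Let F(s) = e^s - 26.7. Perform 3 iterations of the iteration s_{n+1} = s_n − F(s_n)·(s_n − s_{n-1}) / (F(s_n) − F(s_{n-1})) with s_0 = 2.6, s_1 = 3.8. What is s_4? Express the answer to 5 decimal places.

3.28855

F(2.6) = -13.2362620, F(3.8) = 18.0011845
s_2 = 3.8000000 − 18.0011845·(3.8000000 − 2.6000000) / (18.0011845 − (-13.2362620)) = 3.8000000 − (21.6014214)/(31.2374465) = 3.1084767
F(3.1084767) = -4.3130831
s_3 = 3.1084767 − (-4.3130831)·(3.1084767 − 3.8000000) / (-4.3130831 − 18.0011845) = 3.1084767 − (2.9825974)/(-22.3142676) = 3.2421400
F(3.2421400) = -1.1115785
s_4 = 3.2421400 − (-1.1115785)·(3.2421400 − 3.1084767) / (-1.1115785 − (-4.3130831)) = 3.2421400 − (-0.1485772)/(3.2015046) = 3.2885485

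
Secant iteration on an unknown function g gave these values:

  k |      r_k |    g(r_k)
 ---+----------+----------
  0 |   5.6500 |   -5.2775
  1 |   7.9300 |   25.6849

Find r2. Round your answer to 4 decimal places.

6.0386

r2 = 7.9300 − 25.6849·(7.9300 − 5.6500) / (25.6849 − (-5.2775))
   = 7.9300 − (58.561572)/(30.962400) = 6.038623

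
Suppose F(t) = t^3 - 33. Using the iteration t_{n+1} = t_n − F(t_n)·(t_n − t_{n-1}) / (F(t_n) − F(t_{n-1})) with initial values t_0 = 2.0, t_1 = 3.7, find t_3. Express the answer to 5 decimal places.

3.17703

F(2.0) = -25.0000000, F(3.7) = 17.6530000
t_2 = 3.7000000 − 17.6530000·(3.7000000 − 2.0000000) / (17.6530000 − (-25.0000000)) = 3.7000000 − (30.0101000)/(42.6530000) = 2.9964129
F(2.9964129) = -6.0967356
t_3 = 2.9964129 − (-6.0967356)·(2.9964129 − 3.7000000) / (-6.0967356 − 17.6530000) = 2.9964129 − (4.2895844)/(-23.7497356) = 3.1770290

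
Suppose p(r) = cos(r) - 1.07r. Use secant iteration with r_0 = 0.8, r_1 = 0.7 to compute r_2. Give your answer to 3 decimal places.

p(0.8) = -0.15929, p(0.7) = 0.01584
r_2 = 0.70000 − 0.01584·(0.70000 − 0.80000) / (0.01584 − (-0.15929)) = 0.70000 − (-0.00158)/(0.17514) = 0.70905

0.709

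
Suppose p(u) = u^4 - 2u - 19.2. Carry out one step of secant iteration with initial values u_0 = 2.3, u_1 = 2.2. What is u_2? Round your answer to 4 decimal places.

p(2.3) = 4.184100, p(2.2) = -0.174400
u_2 = 2.200000 − (-0.174400)·(2.200000 − 2.300000) / (-0.174400 − 4.184100) = 2.200000 − (0.017440)/(-4.358500) = 2.204001

2.2040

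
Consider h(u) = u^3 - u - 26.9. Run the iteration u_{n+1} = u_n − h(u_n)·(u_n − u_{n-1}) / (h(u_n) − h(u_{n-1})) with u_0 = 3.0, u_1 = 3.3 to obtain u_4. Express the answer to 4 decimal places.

3.1075

h(3.0) = -2.900000, h(3.3) = 5.737000
u_2 = 3.300000 − 5.737000·(3.300000 − 3.000000) / (5.737000 − (-2.900000)) = 3.300000 − (1.721100)/(8.637000) = 3.100729
h(3.100729) = -0.188695
u_3 = 3.100729 − (-0.188695)·(3.100729 − 3.300000) / (-0.188695 − 5.737000) = 3.100729 − (0.037601)/(-5.925695) = 3.107075
h(3.107075) = -0.011639
u_4 = 3.107075 − (-0.011639)·(3.107075 − 3.100729) / (-0.011639 − (-0.188695)) = 3.107075 − (-0.000074)/(0.177056) = 3.107492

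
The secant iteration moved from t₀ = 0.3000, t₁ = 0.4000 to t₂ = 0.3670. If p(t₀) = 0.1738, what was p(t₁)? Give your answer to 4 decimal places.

-0.0856

The secant line through (0.3000, 0.1738) and (0.4000, p(t₁)) crosses zero at t₂ = 0.3670.
So (0.3000, 0.1738), (0.4000, p(t₁)), (0.3670, 0) are collinear:
p(t₁) = 0.1738 · (0.4000 − 0.3670) / (0.3000 − 0.3670) = 0.1738 · (0.033000)/(-0.067000) = -0.085603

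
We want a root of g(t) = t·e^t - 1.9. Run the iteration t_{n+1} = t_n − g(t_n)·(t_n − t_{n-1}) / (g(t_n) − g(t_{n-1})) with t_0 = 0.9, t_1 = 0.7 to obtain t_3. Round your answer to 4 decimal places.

g(0.9) = 0.313643, g(0.7) = -0.490373
t_2 = 0.700000 − (-0.490373)·(0.700000 − 0.900000) / (-0.490373 − 0.313643) = 0.700000 − (0.098075)/(-0.804016) = 0.821981
g(0.821981) = -0.029992
t_3 = 0.821981 − (-0.029992)·(0.821981 − 0.700000) / (-0.029992 − (-0.490373)) = 0.821981 − (-0.003658)/(0.460381) = 0.829927

0.8299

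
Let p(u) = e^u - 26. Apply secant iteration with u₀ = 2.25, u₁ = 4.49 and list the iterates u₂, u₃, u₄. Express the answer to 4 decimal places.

p(2.25) = -16.512264, p(4.49) = 63.121446
u₂ = 4.490000 − 63.121446·(4.490000 − 2.250000) / (63.121446 − (-16.512264)) = 4.490000 − (141.392039)/(79.633710) = 2.714470
p(2.714470) = -10.903393
u₃ = 2.714470 − (-10.903393)·(2.714470 − 4.490000) / (-10.903393 − 63.121446) = 2.714470 − (19.359301)/(-74.024839) = 2.975994
p(2.975994) = -6.390887
u₄ = 2.975994 − (-6.390887)·(2.975994 − 2.714470) / (-6.390887 − (-10.903393)) = 2.975994 − (-1.671373)/(4.512506) = 3.346381

2.7145, 2.9760, 3.3464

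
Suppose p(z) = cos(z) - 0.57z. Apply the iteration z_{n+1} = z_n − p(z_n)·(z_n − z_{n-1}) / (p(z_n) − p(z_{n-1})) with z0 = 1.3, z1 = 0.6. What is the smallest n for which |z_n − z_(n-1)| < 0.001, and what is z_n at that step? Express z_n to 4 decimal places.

p(1.3) = -0.473501, p(0.6) = 0.483336
z2 = 0.600000 − 0.483336·(-0.700000)/(0.956837) = 0.953597;  |Δ| = 0.353597
p(0.953597) = 0.035203
z3 = 0.953597 − 0.035203·(0.353597)/(-0.448133) = 0.981374;  |Δ| = 0.027777
p(0.981374) = -0.003502
z4 = 0.981374 − (-0.003502)·(0.027777)/(-0.038705) = 0.978861;  |Δ| = 0.002513
p(0.978861) = 0.000018
z5 = 0.978861 − 0.000018·(-0.002513)/(0.003520) = 0.978873;  |Δ| = 0.000013
|z5 − z4| = 0.000013 < 0.001

n = 5, z_n = 0.9789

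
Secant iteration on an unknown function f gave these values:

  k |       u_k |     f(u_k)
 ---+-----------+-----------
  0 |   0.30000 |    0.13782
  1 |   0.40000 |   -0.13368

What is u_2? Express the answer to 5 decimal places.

u_2 = 0.40000 − (-0.13368)·(0.40000 − 0.30000) / (-0.13368 − 0.13782)
   = 0.40000 − (-0.0133680)/(-0.2715000) = 0.3507624

0.35076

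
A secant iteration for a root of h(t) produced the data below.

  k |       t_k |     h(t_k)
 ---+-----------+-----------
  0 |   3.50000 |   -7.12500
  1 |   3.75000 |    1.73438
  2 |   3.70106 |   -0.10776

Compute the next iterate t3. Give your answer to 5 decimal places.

3.70392

t3 = 3.70106 − (-0.10776)·(3.70106 − 3.75000) / (-0.10776 − 1.73438)
   = 3.70106 − (0.0052738)/(-1.8421400) = 3.7039229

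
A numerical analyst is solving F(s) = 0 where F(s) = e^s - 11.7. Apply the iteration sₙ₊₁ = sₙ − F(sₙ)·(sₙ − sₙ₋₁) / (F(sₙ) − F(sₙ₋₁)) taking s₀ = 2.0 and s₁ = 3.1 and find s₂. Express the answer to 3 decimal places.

2.320

F(2.0) = -4.31094, F(3.1) = 10.49795
s₂ = 3.10000 − 10.49795·(3.10000 − 2.00000) / (10.49795 − (-4.31094)) = 3.10000 − (11.54775)/(14.80890) = 2.32022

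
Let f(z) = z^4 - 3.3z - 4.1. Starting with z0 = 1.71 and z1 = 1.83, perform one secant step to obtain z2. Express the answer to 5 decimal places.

f(1.71) = -1.1926392, f(1.83) = 1.0761312
z2 = 1.8300000 − 1.0761312·(1.8300000 − 1.7100000) / (1.0761312 − (-1.1926392)) = 1.8300000 − (0.1291357)/(2.2687704) = 1.7730812

1.77308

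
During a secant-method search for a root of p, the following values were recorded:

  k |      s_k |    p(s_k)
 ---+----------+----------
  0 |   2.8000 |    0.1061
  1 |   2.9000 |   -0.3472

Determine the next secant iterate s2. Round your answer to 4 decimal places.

s2 = 2.9000 − (-0.3472)·(2.9000 − 2.8000) / (-0.3472 − 0.1061)
   = 2.9000 − (-0.034720)/(-0.453300) = 2.823406

2.8234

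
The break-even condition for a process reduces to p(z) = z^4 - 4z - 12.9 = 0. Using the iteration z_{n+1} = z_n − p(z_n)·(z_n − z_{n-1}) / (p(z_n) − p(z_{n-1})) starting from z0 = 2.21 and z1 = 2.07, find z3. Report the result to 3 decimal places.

2.154

p(2.21) = 2.11443, p(2.07) = -2.81963
z2 = 2.07000 − (-2.81963)·(2.07000 − 2.21000) / (-2.81963 − 2.11443) = 2.07000 − (0.39475)/(-4.93406) = 2.15000
p(2.15000) = -0.13232
z3 = 2.15000 − (-0.13232)·(2.15000 − 2.07000) / (-0.13232 − (-2.81963)) = 2.15000 − (-0.01059)/(2.68731) = 2.15394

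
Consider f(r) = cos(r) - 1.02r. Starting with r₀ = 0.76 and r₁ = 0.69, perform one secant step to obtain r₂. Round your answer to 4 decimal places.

f(0.76) = -0.050364, f(0.69) = 0.067446
r₂ = 0.690000 − 0.067446·(0.690000 − 0.760000) / (0.067446 − (-0.050364)) = 0.690000 − (-0.004721)/(0.117810) = 0.730075

0.7301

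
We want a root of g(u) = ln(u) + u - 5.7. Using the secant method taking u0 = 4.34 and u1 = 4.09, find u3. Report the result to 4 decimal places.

4.2525

g(4.34) = 0.107874, g(4.09) = -0.201455
u2 = 4.090000 − (-0.201455)·(4.090000 − 4.340000) / (-0.201455 − 0.107874) = 4.090000 − (0.050364)/(-0.309329) = 4.252816
g(4.252816) = 0.000397
u3 = 4.252816 − 0.000397·(4.252816 − 4.090000) / (0.000397 − (-0.201455)) = 4.252816 − (0.000065)/(0.201852) = 4.252495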